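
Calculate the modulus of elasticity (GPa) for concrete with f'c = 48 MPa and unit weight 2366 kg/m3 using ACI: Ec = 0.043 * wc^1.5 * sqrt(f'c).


Ec = 0.043 * 2366^1.5 * sqrt(48) / 1000
= 34.29 GPa

34.29


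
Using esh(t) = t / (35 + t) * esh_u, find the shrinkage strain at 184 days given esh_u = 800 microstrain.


esh(184) = 184 / (35 + 184) * 800
= 184 / 219 * 800
= 672.1 microstrain

672.1


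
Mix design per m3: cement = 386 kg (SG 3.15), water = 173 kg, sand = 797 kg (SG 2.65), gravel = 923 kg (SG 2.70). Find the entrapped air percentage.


Vol cement = 386 / (3.15 * 1000) = 0.12254 m3
Vol water = 173 / 1000 = 0.173 m3
Vol sand = 797 / (2.65 * 1000) = 0.300755 m3
Vol gravel = 923 / (2.70 * 1000) = 0.341852 m3
Total solid + water volume = 0.938146 m3
Air = (1 - 0.938146) * 100 = 6.19%

6.19


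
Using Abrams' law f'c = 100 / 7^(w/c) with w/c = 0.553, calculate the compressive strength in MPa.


f'c = 100 / 7^0.553
= 100 / 2.933
= 34.09 MPa

34.09


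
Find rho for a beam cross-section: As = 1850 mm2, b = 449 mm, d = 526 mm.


rho = As / (b * d)
= 1850 / (449 * 526)
= 0.0078

0.0078


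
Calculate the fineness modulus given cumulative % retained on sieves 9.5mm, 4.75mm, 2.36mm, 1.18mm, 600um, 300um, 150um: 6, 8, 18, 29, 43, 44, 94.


FM = sum(cumulative % retained) / 100
= 242 / 100
= 2.42

2.42


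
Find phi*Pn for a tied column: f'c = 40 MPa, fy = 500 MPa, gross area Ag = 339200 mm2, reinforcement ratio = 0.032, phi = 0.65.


Ast = rho * Ag = 0.032 * 339200 = 10854.4 mm2
phi*Pn = 0.65 * 0.80 * (0.85 * 40 * (339200 - 10854.4) + 500 * 10854.4) / 1000
= 8627.29 kN

8627.29


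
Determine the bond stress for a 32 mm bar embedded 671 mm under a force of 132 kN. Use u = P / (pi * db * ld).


u = P / (pi * db * ld)
= 132 * 1000 / (pi * 32 * 671)
= 1.957 MPa

1.957


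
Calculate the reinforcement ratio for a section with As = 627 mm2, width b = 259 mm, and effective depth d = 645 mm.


rho = As / (b * d)
= 627 / (259 * 645)
= 0.0038

0.0038


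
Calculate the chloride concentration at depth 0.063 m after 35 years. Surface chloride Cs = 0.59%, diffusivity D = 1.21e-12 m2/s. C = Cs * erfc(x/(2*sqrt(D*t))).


t_seconds = 35 * 365.25 * 24 * 3600 = 1104516000.0 s
arg = 0.063 / (2 * sqrt(1.21e-12 * 1104516000.0))
= 0.8617
erfc(0.8617) = 0.223
C = 0.59 * 0.223 = 0.1316%

0.1316


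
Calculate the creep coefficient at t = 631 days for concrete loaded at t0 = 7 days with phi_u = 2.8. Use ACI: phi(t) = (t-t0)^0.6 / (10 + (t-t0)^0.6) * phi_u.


dt = 631 - 7 = 624
phi = 624^0.6 / (10 + 624^0.6) * 2.8
= 2.313

2.313


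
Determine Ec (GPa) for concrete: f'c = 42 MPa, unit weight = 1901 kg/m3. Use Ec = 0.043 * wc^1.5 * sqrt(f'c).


Ec = 0.043 * 1901^1.5 * sqrt(42) / 1000
= 23.1 GPa

23.1


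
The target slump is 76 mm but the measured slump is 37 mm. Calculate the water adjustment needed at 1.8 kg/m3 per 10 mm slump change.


Difference = 76 - 37 = 39 mm
Water adjustment = 39 * 1.8 / 10 = 7.0 kg/m3

7.0


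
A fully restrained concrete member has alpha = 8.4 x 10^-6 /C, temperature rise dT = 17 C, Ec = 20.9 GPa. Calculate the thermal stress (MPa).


sigma = alpha * dT * Ec
= 8.4e-6 * 17 * 20.9 * 1000
= 2.985 MPa

2.985


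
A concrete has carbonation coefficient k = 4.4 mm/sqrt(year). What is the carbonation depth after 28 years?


depth = k * sqrt(t)
= 4.4 * sqrt(28)
= 23.28 mm

23.28


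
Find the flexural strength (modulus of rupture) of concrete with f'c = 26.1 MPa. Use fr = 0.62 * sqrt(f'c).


fr = 0.62 * sqrt(26.1)
= 3.167 MPa

3.167


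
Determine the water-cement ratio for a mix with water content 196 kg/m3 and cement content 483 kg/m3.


w/c = water / cement
w/c = 196 / 483 = 0.406

0.406


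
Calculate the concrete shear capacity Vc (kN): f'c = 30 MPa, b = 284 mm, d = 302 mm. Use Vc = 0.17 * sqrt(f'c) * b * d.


Vc = 0.17 * sqrt(30) * 284 * 302 / 1000
= 79.86 kN

79.86


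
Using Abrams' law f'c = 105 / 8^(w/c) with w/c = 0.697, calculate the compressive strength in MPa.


f'c = 105 / 8^0.697
= 105 / 4.26
= 24.65 MPa

24.65


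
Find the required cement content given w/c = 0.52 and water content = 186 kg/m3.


Cement = water / (w/c)
= 186 / 0.52
= 357.7 kg/m3

357.7


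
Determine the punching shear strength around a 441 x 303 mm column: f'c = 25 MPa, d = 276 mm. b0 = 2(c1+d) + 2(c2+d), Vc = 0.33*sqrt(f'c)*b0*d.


b0 = 2*(441 + 276) + 2*(303 + 276) = 2592 mm
Vc = 0.33 * sqrt(25) * 2592 * 276 / 1000
= 1180.4 kN

1180.4


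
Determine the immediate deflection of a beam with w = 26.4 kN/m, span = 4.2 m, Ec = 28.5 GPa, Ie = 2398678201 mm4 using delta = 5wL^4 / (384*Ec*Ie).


Convert: L = 4.2 m = 4200 mm, Ec = 28.5 GPa = 28500 MPa
delta = 5 * 26.4 * 4200^4 / (384 * 28500 * 2398678201)
= 1.56 mm

1.56


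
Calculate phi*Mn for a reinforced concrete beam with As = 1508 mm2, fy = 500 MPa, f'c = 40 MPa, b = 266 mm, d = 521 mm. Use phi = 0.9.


a = As * fy / (0.85 * f'c * b)
= 1508 * 500 / (0.85 * 40 * 266)
= 83.3702 mm
Mn = As * fy * (d - a/2) / 10^6
= 361.4034 kN-m
phi*Mn = 0.9 * 361.4034 = 325.26 kN-m

325.26


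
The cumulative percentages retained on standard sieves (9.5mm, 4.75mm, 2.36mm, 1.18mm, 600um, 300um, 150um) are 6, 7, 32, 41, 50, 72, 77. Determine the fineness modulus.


FM = sum(cumulative % retained) / 100
= 285 / 100
= 2.85

2.85


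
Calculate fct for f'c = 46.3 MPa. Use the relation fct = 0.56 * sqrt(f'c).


fct = 0.56 * sqrt(46.3)
= 0.56 * 6.804
= 3.81 MPa

3.81


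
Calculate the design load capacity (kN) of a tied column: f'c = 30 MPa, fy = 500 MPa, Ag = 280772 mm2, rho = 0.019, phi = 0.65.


Ast = rho * Ag = 0.019 * 280772 = 5334.668 mm2
phi*Pn = 0.65 * 0.80 * (0.85 * 30 * (280772 - 5334.668) + 500 * 5334.668) / 1000
= 5039.31 kN

5039.31


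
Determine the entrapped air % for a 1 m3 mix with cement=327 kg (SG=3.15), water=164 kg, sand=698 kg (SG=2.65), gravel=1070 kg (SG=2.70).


Vol cement = 327 / (3.15 * 1000) = 0.10381 m3
Vol water = 164 / 1000 = 0.164 m3
Vol sand = 698 / (2.65 * 1000) = 0.263396 m3
Vol gravel = 1070 / (2.70 * 1000) = 0.396296 m3
Total solid + water volume = 0.927502 m3
Air = (1 - 0.927502) * 100 = 7.25%

7.25


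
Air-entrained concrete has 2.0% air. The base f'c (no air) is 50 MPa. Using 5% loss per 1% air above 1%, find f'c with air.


Strength loss = (2.0 - 1) * 5 = 5.0%
f'c = 50 * (1 - 5.0/100)
= 47.5 MPa

47.5


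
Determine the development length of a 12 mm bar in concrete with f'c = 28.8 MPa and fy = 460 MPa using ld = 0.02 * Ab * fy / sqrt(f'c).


Ab = pi * 12^2 / 4 = 113.097 mm2
ld = 0.02 * 113.097 * 460 / sqrt(28.8)
= 193.9 mm

193.9


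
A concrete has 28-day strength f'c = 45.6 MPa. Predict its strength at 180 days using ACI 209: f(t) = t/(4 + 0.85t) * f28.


f(180) = 180 / (4 + 0.85 * 180) * 45.6
= 180 / 157.0 * 45.6
= 52.28 MPa

52.28


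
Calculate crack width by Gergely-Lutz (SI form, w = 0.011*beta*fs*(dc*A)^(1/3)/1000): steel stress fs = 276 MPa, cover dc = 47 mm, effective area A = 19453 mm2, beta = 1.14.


w = 0.011 * beta * fs * (dc * A)^(1/3) / 1000
= 0.011 * 1.14 * 276 * (47 * 19453)^(1/3) / 1000
= 0.336 mm

0.336


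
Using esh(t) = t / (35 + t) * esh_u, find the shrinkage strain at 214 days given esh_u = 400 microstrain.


esh(214) = 214 / (35 + 214) * 400
= 214 / 249 * 400
= 343.8 microstrain

343.8


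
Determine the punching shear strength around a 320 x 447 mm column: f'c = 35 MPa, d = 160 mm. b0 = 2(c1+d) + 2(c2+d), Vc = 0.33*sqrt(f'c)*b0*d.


b0 = 2*(320 + 160) + 2*(447 + 160) = 2174 mm
Vc = 0.33 * sqrt(35) * 2174 * 160 / 1000
= 679.09 kN

679.09


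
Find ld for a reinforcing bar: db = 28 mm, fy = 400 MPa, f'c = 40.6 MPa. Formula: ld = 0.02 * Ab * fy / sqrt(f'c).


Ab = pi * 28^2 / 4 = 615.752 mm2
ld = 0.02 * 615.752 * 400 / sqrt(40.6)
= 773.1 mm

773.1


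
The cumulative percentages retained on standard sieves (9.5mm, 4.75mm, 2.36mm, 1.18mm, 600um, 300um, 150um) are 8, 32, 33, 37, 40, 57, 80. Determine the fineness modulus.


FM = sum(cumulative % retained) / 100
= 287 / 100
= 2.87

2.87


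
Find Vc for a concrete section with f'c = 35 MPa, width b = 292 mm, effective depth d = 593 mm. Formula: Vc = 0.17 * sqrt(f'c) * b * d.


Vc = 0.17 * sqrt(35) * 292 * 593 / 1000
= 174.15 kN

174.15


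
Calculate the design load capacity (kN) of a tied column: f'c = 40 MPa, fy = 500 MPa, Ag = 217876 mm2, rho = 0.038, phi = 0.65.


Ast = rho * Ag = 0.038 * 217876 = 8279.288 mm2
phi*Pn = 0.65 * 0.80 * (0.85 * 40 * (217876 - 8279.288) + 500 * 8279.288) / 1000
= 5858.28 kN

5858.28


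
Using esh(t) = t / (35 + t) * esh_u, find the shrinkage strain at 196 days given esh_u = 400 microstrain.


esh(196) = 196 / (35 + 196) * 400
= 196 / 231 * 400
= 339.4 microstrain

339.4


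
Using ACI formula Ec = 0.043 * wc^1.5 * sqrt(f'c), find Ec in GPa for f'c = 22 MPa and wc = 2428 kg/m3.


Ec = 0.043 * 2428^1.5 * sqrt(22) / 1000
= 24.13 GPa

24.13


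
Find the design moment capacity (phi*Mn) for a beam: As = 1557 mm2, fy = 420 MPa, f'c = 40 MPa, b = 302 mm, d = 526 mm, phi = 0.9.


a = As * fy / (0.85 * f'c * b)
= 1557 * 420 / (0.85 * 40 * 302)
= 63.6872 mm
Mn = As * fy * (d - a/2) / 10^6
= 323.1486 kN-m
phi*Mn = 0.9 * 323.1486 = 290.83 kN-m

290.83


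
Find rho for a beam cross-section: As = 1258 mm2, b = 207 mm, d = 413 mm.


rho = As / (b * d)
= 1258 / (207 * 413)
= 0.0147

0.0147


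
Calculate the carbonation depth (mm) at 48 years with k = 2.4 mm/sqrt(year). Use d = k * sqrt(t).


depth = k * sqrt(t)
= 2.4 * sqrt(48)
= 16.63 mm

16.63


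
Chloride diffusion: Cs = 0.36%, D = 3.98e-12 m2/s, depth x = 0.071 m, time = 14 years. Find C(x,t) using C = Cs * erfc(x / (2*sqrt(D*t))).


t_seconds = 14 * 365.25 * 24 * 3600 = 441806400.0 s
arg = 0.071 / (2 * sqrt(3.98e-12 * 441806400.0))
= 0.8466
erfc(0.8466) = 0.2312
C = 0.36 * 0.2312 = 0.0832%

0.0832


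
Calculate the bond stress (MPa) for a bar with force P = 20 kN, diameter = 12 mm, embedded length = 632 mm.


u = P / (pi * db * ld)
= 20 * 1000 / (pi * 12 * 632)
= 0.839 MPa

0.839


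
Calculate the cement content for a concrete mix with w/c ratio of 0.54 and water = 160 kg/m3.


Cement = water / (w/c)
= 160 / 0.54
= 296.3 kg/m3

296.3


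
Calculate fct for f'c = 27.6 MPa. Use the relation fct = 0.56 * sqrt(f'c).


fct = 0.56 * sqrt(27.6)
= 0.56 * 5.254
= 2.942 MPa

2.942


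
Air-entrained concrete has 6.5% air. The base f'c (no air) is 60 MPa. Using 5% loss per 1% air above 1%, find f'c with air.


Strength loss = (6.5 - 1) * 5 = 27.5%
f'c = 60 * (1 - 27.5/100)
= 43.5 MPa

43.5


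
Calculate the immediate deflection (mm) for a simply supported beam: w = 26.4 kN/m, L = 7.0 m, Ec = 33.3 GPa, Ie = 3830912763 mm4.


Convert: L = 7.0 m = 7000 mm, Ec = 33.3 GPa = 33300 MPa
delta = 5 * 26.4 * 7000^4 / (384 * 33300 * 3830912763)
= 6.47 mm

6.47


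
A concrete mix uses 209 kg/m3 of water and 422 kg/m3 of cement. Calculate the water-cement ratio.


w/c = water / cement
w/c = 209 / 422 = 0.495

0.495


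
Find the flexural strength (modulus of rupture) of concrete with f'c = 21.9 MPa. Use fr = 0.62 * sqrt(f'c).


fr = 0.62 * sqrt(21.9)
= 2.901 MPa

2.901


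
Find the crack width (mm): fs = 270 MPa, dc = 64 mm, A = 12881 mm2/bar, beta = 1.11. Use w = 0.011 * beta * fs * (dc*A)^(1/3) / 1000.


w = 0.011 * beta * fs * (dc * A)^(1/3) / 1000
= 0.011 * 1.11 * 270 * (64 * 12881)^(1/3) / 1000
= 0.309 mm

0.309


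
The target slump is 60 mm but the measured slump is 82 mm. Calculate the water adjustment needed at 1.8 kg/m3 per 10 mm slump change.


Difference = 60 - 82 = -22 mm
Water adjustment = -22 * 1.8 / 10 = -4.0 kg/m3

-4.0


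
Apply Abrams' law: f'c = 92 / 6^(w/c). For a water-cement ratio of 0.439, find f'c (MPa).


f'c = 92 / 6^0.439
= 92 / 2.196
= 41.9 MPa

41.9


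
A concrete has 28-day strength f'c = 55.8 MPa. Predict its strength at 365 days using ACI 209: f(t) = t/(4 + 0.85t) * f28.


f(365) = 365 / (4 + 0.85 * 365) * 55.8
= 365 / 314.25 * 55.8
= 64.81 MPa

64.81


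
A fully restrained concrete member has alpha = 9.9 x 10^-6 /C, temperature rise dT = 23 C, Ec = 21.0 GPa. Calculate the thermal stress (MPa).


sigma = alpha * dT * Ec
= 9.9e-6 * 23 * 21.0 * 1000
= 4.782 MPa

4.782


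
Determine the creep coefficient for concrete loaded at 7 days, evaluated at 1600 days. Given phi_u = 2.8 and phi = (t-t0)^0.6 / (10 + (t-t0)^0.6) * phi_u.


dt = 1600 - 7 = 1593
phi = 1593^0.6 / (10 + 1593^0.6) * 2.8
= 2.5

2.5


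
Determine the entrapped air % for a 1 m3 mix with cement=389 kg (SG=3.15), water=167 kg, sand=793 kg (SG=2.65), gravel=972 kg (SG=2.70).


Vol cement = 389 / (3.15 * 1000) = 0.123492 m3
Vol water = 167 / 1000 = 0.167 m3
Vol sand = 793 / (2.65 * 1000) = 0.299245 m3
Vol gravel = 972 / (2.70 * 1000) = 0.36 m3
Total solid + water volume = 0.949737 m3
Air = (1 - 0.949737) * 100 = 5.03%

5.03


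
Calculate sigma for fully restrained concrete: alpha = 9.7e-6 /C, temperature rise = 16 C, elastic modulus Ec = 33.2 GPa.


sigma = alpha * dT * Ec
= 9.7e-6 * 16 * 33.2 * 1000
= 5.153 MPa

5.153


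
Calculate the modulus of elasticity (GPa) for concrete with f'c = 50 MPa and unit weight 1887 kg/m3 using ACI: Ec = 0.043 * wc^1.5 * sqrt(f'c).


Ec = 0.043 * 1887^1.5 * sqrt(50) / 1000
= 24.92 GPa

24.92


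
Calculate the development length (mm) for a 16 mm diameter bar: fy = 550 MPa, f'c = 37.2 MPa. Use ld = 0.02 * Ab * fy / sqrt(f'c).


Ab = pi * 16^2 / 4 = 201.062 mm2
ld = 0.02 * 201.062 * 550 / sqrt(37.2)
= 362.6 mm

362.6


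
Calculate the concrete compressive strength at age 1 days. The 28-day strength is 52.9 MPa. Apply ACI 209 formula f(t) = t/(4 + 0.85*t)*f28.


f(1) = 1 / (4 + 0.85 * 1) * 52.9
= 1 / 4.85 * 52.9
= 10.91 MPa

10.91


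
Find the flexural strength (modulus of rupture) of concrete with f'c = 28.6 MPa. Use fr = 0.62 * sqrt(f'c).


fr = 0.62 * sqrt(28.6)
= 3.316 MPa

3.316


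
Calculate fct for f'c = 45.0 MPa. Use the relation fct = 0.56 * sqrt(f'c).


fct = 0.56 * sqrt(45.0)
= 0.56 * 6.708
= 3.757 MPa

3.757


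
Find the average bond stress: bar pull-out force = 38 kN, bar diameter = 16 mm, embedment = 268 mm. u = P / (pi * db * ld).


u = P / (pi * db * ld)
= 38 * 1000 / (pi * 16 * 268)
= 2.821 MPa

2.821


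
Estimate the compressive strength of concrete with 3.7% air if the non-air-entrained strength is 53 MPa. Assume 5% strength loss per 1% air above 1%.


Strength loss = (3.7 - 1) * 5 = 13.5%
f'c = 53 * (1 - 13.5/100)
= 45.84 MPa

45.84


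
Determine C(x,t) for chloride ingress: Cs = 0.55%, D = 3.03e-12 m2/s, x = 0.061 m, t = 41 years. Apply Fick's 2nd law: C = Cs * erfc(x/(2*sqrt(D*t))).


t_seconds = 41 * 365.25 * 24 * 3600 = 1293861600.0 s
arg = 0.061 / (2 * sqrt(3.03e-12 * 1293861600.0))
= 0.4871
erfc(0.4871) = 0.4909
C = 0.55 * 0.4909 = 0.27%

0.27


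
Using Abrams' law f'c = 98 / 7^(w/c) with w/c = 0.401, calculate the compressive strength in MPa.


f'c = 98 / 7^0.401
= 98 / 2.182
= 44.91 MPa

44.91


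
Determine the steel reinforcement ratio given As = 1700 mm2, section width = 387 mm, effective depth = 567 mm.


rho = As / (b * d)
= 1700 / (387 * 567)
= 0.0077

0.0077


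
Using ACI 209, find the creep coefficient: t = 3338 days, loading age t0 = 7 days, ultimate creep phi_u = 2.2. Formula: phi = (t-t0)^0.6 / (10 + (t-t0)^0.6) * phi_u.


dt = 3338 - 7 = 3331
phi = 3331^0.6 / (10 + 3331^0.6) * 2.2
= 2.043

2.043


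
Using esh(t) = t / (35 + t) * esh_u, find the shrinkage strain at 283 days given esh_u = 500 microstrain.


esh(283) = 283 / (35 + 283) * 500
= 283 / 318 * 500
= 445.0 microstrain

445.0


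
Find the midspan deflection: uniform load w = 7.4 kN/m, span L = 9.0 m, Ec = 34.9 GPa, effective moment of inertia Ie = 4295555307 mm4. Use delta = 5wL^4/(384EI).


Convert: L = 9.0 m = 9000 mm, Ec = 34.9 GPa = 34900 MPa
delta = 5 * 7.4 * 9000^4 / (384 * 34900 * 4295555307)
= 4.22 mm

4.22


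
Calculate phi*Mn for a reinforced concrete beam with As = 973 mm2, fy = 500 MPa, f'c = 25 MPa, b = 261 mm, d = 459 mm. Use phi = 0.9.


a = As * fy / (0.85 * f'c * b)
= 973 * 500 / (0.85 * 25 * 261)
= 87.7169 mm
Mn = As * fy * (d - a/2) / 10^6
= 201.9664 kN-m
phi*Mn = 0.9 * 201.9664 = 181.77 kN-m

181.77


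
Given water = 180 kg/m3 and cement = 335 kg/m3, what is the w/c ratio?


w/c = water / cement
w/c = 180 / 335 = 0.537

0.537


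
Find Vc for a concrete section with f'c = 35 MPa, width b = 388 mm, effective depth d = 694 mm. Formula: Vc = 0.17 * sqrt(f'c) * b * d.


Vc = 0.17 * sqrt(35) * 388 * 694 / 1000
= 270.82 kN

270.82


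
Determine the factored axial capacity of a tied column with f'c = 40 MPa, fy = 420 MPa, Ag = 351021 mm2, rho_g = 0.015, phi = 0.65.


Ast = rho * Ag = 0.015 * 351021 = 5265.315 mm2
phi*Pn = 0.65 * 0.80 * (0.85 * 40 * (351021 - 5265.315) + 420 * 5265.315) / 1000
= 7262.91 kN

7262.91


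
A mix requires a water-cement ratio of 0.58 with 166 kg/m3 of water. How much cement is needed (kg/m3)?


Cement = water / (w/c)
= 166 / 0.58
= 286.2 kg/m3

286.2


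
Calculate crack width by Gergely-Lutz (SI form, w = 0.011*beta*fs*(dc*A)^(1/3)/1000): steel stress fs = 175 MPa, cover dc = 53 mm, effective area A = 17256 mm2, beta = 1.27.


w = 0.011 * beta * fs * (dc * A)^(1/3) / 1000
= 0.011 * 1.27 * 175 * (53 * 17256)^(1/3) / 1000
= 0.237 mm

0.237


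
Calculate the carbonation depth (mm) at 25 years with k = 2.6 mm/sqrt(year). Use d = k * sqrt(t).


depth = k * sqrt(t)
= 2.6 * sqrt(25)
= 13.0 mm

13.0


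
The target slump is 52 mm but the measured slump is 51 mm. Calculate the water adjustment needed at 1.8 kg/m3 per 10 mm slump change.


Difference = 52 - 51 = 1 mm
Water adjustment = 1 * 1.8 / 10 = 0.2 kg/m3

0.2


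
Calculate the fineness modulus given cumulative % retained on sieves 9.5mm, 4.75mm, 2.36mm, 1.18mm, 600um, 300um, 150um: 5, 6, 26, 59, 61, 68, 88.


FM = sum(cumulative % retained) / 100
= 313 / 100
= 3.13

3.13


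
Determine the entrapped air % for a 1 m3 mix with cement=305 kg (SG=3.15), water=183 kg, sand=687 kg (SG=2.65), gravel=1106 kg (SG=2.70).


Vol cement = 305 / (3.15 * 1000) = 0.096825 m3
Vol water = 183 / 1000 = 0.183 m3
Vol sand = 687 / (2.65 * 1000) = 0.259245 m3
Vol gravel = 1106 / (2.70 * 1000) = 0.40963 m3
Total solid + water volume = 0.9487 m3
Air = (1 - 0.9487) * 100 = 5.13%

5.13


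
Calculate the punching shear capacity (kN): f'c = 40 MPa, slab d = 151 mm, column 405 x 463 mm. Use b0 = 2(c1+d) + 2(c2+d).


b0 = 2*(405 + 151) + 2*(463 + 151) = 2340 mm
Vc = 0.33 * sqrt(40) * 2340 * 151 / 1000
= 737.46 kN

737.46


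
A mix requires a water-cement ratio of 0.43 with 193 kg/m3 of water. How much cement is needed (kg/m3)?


Cement = water / (w/c)
= 193 / 0.43
= 448.8 kg/m3

448.8


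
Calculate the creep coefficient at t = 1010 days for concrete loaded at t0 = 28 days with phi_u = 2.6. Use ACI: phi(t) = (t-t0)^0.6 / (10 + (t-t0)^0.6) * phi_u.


dt = 1010 - 28 = 982
phi = 982^0.6 / (10 + 982^0.6) * 2.6
= 2.241

2.241


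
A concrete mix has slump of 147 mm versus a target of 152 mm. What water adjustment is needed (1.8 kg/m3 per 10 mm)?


Difference = 152 - 147 = 5 mm
Water adjustment = 5 * 1.8 / 10 = 0.9 kg/m3

0.9


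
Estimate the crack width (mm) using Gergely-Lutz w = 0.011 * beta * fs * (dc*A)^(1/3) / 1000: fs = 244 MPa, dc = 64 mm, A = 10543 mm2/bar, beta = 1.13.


w = 0.011 * beta * fs * (dc * A)^(1/3) / 1000
= 0.011 * 1.13 * 244 * (64 * 10543)^(1/3) / 1000
= 0.266 mm

0.266


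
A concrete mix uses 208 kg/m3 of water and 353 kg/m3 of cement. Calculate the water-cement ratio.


w/c = water / cement
w/c = 208 / 353 = 0.589

0.589


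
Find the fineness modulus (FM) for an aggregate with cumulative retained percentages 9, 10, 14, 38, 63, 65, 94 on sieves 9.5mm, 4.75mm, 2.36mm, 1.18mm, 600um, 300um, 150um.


FM = sum(cumulative % retained) / 100
= 293 / 100
= 2.93

2.93


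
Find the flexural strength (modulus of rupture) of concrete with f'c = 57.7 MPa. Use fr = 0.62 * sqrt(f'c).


fr = 0.62 * sqrt(57.7)
= 4.71 MPa

4.71


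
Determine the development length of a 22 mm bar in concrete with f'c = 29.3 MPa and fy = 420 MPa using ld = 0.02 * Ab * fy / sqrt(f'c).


Ab = pi * 22^2 / 4 = 380.133 mm2
ld = 0.02 * 380.133 * 420 / sqrt(29.3)
= 589.9 mm

589.9


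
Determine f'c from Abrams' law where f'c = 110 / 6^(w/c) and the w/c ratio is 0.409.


f'c = 110 / 6^0.409
= 110 / 2.081
= 52.86 MPa

52.86


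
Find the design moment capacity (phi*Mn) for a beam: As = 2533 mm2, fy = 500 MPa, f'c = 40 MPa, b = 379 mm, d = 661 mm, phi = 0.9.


a = As * fy / (0.85 * f'c * b)
= 2533 * 500 / (0.85 * 40 * 379)
= 98.285 mm
Mn = As * fy * (d - a/2) / 10^6
= 774.9175 kN-m
phi*Mn = 0.9 * 774.9175 = 697.43 kN-m

697.43


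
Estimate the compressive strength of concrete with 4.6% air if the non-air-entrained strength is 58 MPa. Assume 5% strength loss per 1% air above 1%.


Strength loss = (4.6 - 1) * 5 = 18.0%
f'c = 58 * (1 - 18.0/100)
= 47.56 MPa

47.56


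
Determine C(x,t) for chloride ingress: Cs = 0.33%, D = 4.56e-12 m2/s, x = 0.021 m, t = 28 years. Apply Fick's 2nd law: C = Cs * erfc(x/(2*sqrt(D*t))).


t_seconds = 28 * 365.25 * 24 * 3600 = 883612800.0 s
arg = 0.021 / (2 * sqrt(4.56e-12 * 883612800.0))
= 0.1654
erfc(0.1654) = 0.815
C = 0.33 * 0.815 = 0.269%

0.269


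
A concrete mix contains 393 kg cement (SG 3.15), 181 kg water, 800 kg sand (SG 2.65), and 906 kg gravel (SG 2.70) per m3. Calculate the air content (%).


Vol cement = 393 / (3.15 * 1000) = 0.124762 m3
Vol water = 181 / 1000 = 0.181 m3
Vol sand = 800 / (2.65 * 1000) = 0.301887 m3
Vol gravel = 906 / (2.70 * 1000) = 0.335556 m3
Total solid + water volume = 0.943204 m3
Air = (1 - 0.943204) * 100 = 5.68%

5.68


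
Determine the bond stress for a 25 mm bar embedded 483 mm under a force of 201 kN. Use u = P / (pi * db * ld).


u = P / (pi * db * ld)
= 201 * 1000 / (pi * 25 * 483)
= 5.299 MPa

5.299


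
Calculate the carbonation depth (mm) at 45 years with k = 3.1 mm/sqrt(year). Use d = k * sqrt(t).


depth = k * sqrt(t)
= 3.1 * sqrt(45)
= 20.8 mm

20.8


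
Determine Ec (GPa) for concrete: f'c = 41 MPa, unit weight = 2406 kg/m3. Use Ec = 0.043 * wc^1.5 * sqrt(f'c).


Ec = 0.043 * 2406^1.5 * sqrt(41) / 1000
= 32.49 GPa

32.49


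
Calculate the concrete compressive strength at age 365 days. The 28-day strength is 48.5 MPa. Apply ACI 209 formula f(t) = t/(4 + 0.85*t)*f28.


f(365) = 365 / (4 + 0.85 * 365) * 48.5
= 365 / 314.25 * 48.5
= 56.33 MPa

56.33


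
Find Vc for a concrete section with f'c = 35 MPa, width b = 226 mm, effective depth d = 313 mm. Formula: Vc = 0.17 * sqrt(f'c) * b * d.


Vc = 0.17 * sqrt(35) * 226 * 313 / 1000
= 71.14 kN

71.14


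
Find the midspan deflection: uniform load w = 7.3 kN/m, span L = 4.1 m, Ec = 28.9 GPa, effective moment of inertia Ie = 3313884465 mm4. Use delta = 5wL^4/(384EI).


Convert: L = 4.1 m = 4100 mm, Ec = 28.9 GPa = 28900 MPa
delta = 5 * 7.3 * 4100^4 / (384 * 28900 * 3313884465)
= 0.28 mm

0.28


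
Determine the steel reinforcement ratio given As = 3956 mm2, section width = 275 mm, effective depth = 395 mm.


rho = As / (b * d)
= 3956 / (275 * 395)
= 0.0364

0.0364


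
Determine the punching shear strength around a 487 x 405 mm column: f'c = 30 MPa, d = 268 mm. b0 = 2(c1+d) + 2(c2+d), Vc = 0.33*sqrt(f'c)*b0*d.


b0 = 2*(487 + 268) + 2*(405 + 268) = 2856 mm
Vc = 0.33 * sqrt(30) * 2856 * 268 / 1000
= 1383.46 kN

1383.46


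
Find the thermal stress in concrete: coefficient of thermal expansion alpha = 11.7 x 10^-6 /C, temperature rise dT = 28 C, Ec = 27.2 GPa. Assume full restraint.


sigma = alpha * dT * Ec
= 11.7e-6 * 28 * 27.2 * 1000
= 8.911 MPa

8.911


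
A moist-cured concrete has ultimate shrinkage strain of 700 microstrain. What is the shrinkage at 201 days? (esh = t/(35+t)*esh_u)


esh(201) = 201 / (35 + 201) * 700
= 201 / 236 * 700
= 596.2 microstrain

596.2


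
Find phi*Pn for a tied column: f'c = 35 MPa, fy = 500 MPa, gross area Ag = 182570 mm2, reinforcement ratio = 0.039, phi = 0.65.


Ast = rho * Ag = 0.039 * 182570 = 7120.23 mm2
phi*Pn = 0.65 * 0.80 * (0.85 * 35 * (182570 - 7120.23) + 500 * 7120.23) / 1000
= 4565.47 kN

4565.47


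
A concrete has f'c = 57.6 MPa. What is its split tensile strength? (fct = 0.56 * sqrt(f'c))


fct = 0.56 * sqrt(57.6)
= 0.56 * 7.589
= 4.25 MPa

4.25


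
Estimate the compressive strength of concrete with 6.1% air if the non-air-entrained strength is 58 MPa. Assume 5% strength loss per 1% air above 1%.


Strength loss = (6.1 - 1) * 5 = 25.5%
f'c = 58 * (1 - 25.5/100)
= 43.21 MPa

43.21


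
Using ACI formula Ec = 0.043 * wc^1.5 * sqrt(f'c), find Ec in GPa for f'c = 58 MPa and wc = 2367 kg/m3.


Ec = 0.043 * 2367^1.5 * sqrt(58) / 1000
= 37.71 GPa

37.71


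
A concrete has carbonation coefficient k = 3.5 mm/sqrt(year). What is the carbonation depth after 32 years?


depth = k * sqrt(t)
= 3.5 * sqrt(32)
= 19.8 mm

19.8


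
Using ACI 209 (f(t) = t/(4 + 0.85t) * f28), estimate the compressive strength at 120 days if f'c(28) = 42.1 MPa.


f(120) = 120 / (4 + 0.85 * 120) * 42.1
= 120 / 106.0 * 42.1
= 47.66 MPa

47.66


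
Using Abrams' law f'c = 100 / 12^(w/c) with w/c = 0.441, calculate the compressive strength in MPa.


f'c = 100 / 12^0.441
= 100 / 2.992
= 33.43 MPa

33.43


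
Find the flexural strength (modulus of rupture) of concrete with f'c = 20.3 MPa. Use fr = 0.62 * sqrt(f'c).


fr = 0.62 * sqrt(20.3)
= 2.793 MPa

2.793


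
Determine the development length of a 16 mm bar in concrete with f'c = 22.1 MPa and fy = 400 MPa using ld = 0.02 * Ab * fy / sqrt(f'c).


Ab = pi * 16^2 / 4 = 201.062 mm2
ld = 0.02 * 201.062 * 400 / sqrt(22.1)
= 342.2 mm

342.2


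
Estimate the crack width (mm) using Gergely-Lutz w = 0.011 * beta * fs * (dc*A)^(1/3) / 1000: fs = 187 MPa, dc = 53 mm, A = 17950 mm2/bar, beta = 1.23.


w = 0.011 * beta * fs * (dc * A)^(1/3) / 1000
= 0.011 * 1.23 * 187 * (53 * 17950)^(1/3) / 1000
= 0.249 mm

0.249


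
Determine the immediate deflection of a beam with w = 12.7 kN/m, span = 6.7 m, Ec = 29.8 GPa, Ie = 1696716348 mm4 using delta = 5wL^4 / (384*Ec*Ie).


Convert: L = 6.7 m = 6700 mm, Ec = 29.8 GPa = 29800 MPa
delta = 5 * 12.7 * 6700^4 / (384 * 29800 * 1696716348)
= 6.59 mm

6.59


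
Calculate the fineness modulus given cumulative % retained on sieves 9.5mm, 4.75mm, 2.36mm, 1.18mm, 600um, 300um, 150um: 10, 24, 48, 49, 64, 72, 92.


FM = sum(cumulative % retained) / 100
= 359 / 100
= 3.59

3.59


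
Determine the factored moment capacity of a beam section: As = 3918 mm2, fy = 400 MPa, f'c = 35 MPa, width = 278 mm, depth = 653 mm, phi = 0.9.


a = As * fy / (0.85 * f'c * b)
= 3918 * 400 / (0.85 * 35 * 278)
= 189.4928 mm
Mn = As * fy * (d - a/2) / 10^6
= 874.8951 kN-m
phi*Mn = 0.9 * 874.8951 = 787.41 kN-m

787.41


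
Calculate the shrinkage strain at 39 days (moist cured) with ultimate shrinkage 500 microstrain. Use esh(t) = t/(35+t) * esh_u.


esh(39) = 39 / (35 + 39) * 500
= 39 / 74 * 500
= 263.5 microstrain

263.5


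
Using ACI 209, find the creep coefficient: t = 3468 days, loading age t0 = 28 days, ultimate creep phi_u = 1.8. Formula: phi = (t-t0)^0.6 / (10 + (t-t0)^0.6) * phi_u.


dt = 3468 - 28 = 3440
phi = 3440^0.6 / (10 + 3440^0.6) * 1.8
= 1.674

1.674


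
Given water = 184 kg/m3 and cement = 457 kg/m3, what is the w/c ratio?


w/c = water / cement
w/c = 184 / 457 = 0.403

0.403


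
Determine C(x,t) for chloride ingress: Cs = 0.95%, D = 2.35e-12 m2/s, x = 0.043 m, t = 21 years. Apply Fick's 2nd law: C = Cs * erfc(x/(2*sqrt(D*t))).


t_seconds = 21 * 365.25 * 24 * 3600 = 662709600.0 s
arg = 0.043 / (2 * sqrt(2.35e-12 * 662709600.0))
= 0.5448
erfc(0.5448) = 0.441
C = 0.95 * 0.441 = 0.419%

0.419


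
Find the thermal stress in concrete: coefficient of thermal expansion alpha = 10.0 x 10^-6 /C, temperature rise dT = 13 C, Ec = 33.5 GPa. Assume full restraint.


sigma = alpha * dT * Ec
= 10.0e-6 * 13 * 33.5 * 1000
= 4.355 MPa

4.355


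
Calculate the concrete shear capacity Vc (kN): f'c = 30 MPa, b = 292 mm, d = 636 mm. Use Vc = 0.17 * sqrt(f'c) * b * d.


Vc = 0.17 * sqrt(30) * 292 * 636 / 1000
= 172.92 kN

172.92


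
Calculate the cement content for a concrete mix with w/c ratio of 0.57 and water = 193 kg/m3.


Cement = water / (w/c)
= 193 / 0.57
= 338.6 kg/m3

338.6


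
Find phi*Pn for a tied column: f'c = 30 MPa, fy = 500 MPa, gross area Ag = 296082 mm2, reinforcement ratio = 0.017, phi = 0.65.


Ast = rho * Ag = 0.017 * 296082 = 5033.394 mm2
phi*Pn = 0.65 * 0.80 * (0.85 * 30 * (296082 - 5033.394) + 500 * 5033.394) / 1000
= 5167.99 kN

5167.99


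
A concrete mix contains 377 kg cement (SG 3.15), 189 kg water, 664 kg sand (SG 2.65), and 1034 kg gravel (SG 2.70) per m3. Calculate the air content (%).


Vol cement = 377 / (3.15 * 1000) = 0.119683 m3
Vol water = 189 / 1000 = 0.189 m3
Vol sand = 664 / (2.65 * 1000) = 0.250566 m3
Vol gravel = 1034 / (2.70 * 1000) = 0.382963 m3
Total solid + water volume = 0.942212 m3
Air = (1 - 0.942212) * 100 = 5.78%

5.78


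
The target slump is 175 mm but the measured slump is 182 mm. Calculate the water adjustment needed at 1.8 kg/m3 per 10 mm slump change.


Difference = 175 - 182 = -7 mm
Water adjustment = -7 * 1.8 / 10 = -1.3 kg/m3

-1.3


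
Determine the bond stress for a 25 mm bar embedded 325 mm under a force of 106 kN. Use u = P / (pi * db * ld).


u = P / (pi * db * ld)
= 106 * 1000 / (pi * 25 * 325)
= 4.153 MPa

4.153


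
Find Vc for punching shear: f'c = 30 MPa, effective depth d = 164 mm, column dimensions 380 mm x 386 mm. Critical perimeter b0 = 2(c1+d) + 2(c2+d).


b0 = 2*(380 + 164) + 2*(386 + 164) = 2188 mm
Vc = 0.33 * sqrt(30) * 2188 * 164 / 1000
= 648.58 kN

648.58


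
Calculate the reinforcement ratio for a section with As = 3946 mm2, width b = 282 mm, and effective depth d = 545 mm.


rho = As / (b * d)
= 3946 / (282 * 545)
= 0.0257

0.0257


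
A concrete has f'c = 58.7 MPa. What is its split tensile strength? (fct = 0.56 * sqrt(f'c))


fct = 0.56 * sqrt(58.7)
= 0.56 * 7.662
= 4.29 MPa

4.29


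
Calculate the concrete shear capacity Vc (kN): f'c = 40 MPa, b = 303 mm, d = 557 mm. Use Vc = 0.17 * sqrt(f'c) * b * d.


Vc = 0.17 * sqrt(40) * 303 * 557 / 1000
= 181.46 kN

181.46


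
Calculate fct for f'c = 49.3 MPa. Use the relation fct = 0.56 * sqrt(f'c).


fct = 0.56 * sqrt(49.3)
= 0.56 * 7.021
= 3.932 MPa

3.932


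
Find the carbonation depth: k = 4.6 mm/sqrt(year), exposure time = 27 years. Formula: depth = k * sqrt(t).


depth = k * sqrt(t)
= 4.6 * sqrt(27)
= 23.9 mm

23.9


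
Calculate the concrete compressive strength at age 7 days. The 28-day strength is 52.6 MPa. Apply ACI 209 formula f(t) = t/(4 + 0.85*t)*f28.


f(7) = 7 / (4 + 0.85 * 7) * 52.6
= 7 / 9.95 * 52.6
= 37.01 MPa

37.01


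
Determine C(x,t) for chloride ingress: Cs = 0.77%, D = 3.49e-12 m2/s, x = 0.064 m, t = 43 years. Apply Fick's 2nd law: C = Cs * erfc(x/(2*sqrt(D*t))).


t_seconds = 43 * 365.25 * 24 * 3600 = 1356976800.0 s
arg = 0.064 / (2 * sqrt(3.49e-12 * 1356976800.0))
= 0.465
erfc(0.465) = 0.5108
C = 0.77 * 0.5108 = 0.3933%

0.3933


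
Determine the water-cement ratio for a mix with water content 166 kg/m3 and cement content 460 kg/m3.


w/c = water / cement
w/c = 166 / 460 = 0.361

0.361


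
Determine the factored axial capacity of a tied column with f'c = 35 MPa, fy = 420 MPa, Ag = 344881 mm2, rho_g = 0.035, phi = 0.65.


Ast = rho * Ag = 0.035 * 344881 = 12070.835 mm2
phi*Pn = 0.65 * 0.80 * (0.85 * 35 * (344881 - 12070.835) + 420 * 12070.835) / 1000
= 7784.84 kN

7784.84


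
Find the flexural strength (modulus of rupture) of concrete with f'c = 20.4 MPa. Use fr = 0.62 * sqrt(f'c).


fr = 0.62 * sqrt(20.4)
= 2.8 MPa

2.8


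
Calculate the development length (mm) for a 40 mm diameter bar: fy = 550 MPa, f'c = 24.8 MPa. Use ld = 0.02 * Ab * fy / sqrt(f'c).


Ab = pi * 40^2 / 4 = 1256.637 mm2
ld = 0.02 * 1256.637 * 550 / sqrt(24.8)
= 2775.7 mm

2775.7


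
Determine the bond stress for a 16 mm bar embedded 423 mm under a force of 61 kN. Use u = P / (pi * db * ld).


u = P / (pi * db * ld)
= 61 * 1000 / (pi * 16 * 423)
= 2.869 MPa

2.869


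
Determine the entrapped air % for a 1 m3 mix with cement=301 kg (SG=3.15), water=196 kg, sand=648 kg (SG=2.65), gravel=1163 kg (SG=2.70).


Vol cement = 301 / (3.15 * 1000) = 0.095556 m3
Vol water = 196 / 1000 = 0.196 m3
Vol sand = 648 / (2.65 * 1000) = 0.244528 m3
Vol gravel = 1163 / (2.70 * 1000) = 0.430741 m3
Total solid + water volume = 0.966825 m3
Air = (1 - 0.966825) * 100 = 3.32%

3.32


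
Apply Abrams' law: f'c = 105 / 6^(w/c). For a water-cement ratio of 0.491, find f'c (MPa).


f'c = 105 / 6^0.491
= 105 / 2.41
= 43.56 MPa

43.56


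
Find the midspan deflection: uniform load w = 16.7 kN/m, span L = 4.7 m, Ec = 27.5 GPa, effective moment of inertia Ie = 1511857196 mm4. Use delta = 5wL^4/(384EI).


Convert: L = 4.7 m = 4700 mm, Ec = 27.5 GPa = 27500 MPa
delta = 5 * 16.7 * 4700^4 / (384 * 27500 * 1511857196)
= 2.55 mm

2.55


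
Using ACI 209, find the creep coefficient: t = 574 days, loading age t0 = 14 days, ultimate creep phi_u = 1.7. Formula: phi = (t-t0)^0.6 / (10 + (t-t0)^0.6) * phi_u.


dt = 574 - 14 = 560
phi = 560^0.6 / (10 + 560^0.6) * 1.7
= 1.388

1.388


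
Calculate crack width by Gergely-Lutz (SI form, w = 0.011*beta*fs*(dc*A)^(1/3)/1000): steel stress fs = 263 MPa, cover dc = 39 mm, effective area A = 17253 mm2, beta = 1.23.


w = 0.011 * beta * fs * (dc * A)^(1/3) / 1000
= 0.011 * 1.23 * 263 * (39 * 17253)^(1/3) / 1000
= 0.312 mm

0.312


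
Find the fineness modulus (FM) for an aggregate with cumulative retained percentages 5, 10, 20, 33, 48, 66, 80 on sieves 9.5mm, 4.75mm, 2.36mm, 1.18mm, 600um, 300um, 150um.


FM = sum(cumulative % retained) / 100
= 262 / 100
= 2.62

2.62


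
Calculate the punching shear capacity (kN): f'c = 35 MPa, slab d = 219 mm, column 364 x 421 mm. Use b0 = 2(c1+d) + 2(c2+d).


b0 = 2*(364 + 219) + 2*(421 + 219) = 2446 mm
Vc = 0.33 * sqrt(35) * 2446 * 219 / 1000
= 1045.8 kN

1045.8


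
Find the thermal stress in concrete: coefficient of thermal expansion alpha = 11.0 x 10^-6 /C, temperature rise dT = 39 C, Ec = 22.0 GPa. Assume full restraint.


sigma = alpha * dT * Ec
= 11.0e-6 * 39 * 22.0 * 1000
= 9.438 MPa

9.438


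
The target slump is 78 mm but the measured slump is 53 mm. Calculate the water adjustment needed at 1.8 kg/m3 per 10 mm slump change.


Difference = 78 - 53 = 25 mm
Water adjustment = 25 * 1.8 / 10 = 4.5 kg/m3

4.5


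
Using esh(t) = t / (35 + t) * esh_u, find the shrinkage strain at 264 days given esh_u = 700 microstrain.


esh(264) = 264 / (35 + 264) * 700
= 264 / 299 * 700
= 618.1 microstrain

618.1


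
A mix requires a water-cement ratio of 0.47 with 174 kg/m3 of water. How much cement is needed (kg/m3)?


Cement = water / (w/c)
= 174 / 0.47
= 370.2 kg/m3

370.2


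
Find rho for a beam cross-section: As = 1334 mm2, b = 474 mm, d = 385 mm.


rho = As / (b * d)
= 1334 / (474 * 385)
= 0.0073

0.0073


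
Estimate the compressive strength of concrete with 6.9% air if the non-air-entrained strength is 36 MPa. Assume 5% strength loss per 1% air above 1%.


Strength loss = (6.9 - 1) * 5 = 29.5%
f'c = 36 * (1 - 29.5/100)
= 25.38 MPa

25.38


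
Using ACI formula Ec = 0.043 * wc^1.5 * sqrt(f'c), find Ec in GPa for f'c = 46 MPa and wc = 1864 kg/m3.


Ec = 0.043 * 1864^1.5 * sqrt(46) / 1000
= 23.47 GPa

23.47


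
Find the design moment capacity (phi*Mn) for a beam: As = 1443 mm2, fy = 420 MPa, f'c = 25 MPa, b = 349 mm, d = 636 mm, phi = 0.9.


a = As * fy / (0.85 * f'c * b)
= 1443 * 420 / (0.85 * 25 * 349)
= 81.7205 mm
Mn = As * fy * (d - a/2) / 10^6
= 360.6904 kN-m
phi*Mn = 0.9 * 360.6904 = 324.62 kN-m

324.62


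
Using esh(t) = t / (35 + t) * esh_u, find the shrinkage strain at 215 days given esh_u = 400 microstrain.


esh(215) = 215 / (35 + 215) * 400
= 215 / 250 * 400
= 344.0 microstrain

344.0


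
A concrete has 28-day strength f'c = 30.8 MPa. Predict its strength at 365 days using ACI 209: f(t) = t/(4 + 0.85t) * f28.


f(365) = 365 / (4 + 0.85 * 365) * 30.8
= 365 / 314.25 * 30.8
= 35.77 MPa

35.77


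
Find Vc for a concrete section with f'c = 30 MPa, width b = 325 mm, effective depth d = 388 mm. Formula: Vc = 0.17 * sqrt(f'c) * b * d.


Vc = 0.17 * sqrt(30) * 325 * 388 / 1000
= 117.42 kN

117.42


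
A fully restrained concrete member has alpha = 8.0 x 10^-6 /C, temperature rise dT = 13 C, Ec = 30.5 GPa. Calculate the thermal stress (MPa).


sigma = alpha * dT * Ec
= 8.0e-6 * 13 * 30.5 * 1000
= 3.172 MPa

3.172


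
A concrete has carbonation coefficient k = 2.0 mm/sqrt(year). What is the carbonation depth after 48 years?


depth = k * sqrt(t)
= 2.0 * sqrt(48)
= 13.86 mm

13.86


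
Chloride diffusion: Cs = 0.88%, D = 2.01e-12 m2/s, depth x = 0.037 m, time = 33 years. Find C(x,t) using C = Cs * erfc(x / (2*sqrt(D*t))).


t_seconds = 33 * 365.25 * 24 * 3600 = 1041400800.0 s
arg = 0.037 / (2 * sqrt(2.01e-12 * 1041400800.0))
= 0.4044
erfc(0.4044) = 0.5674
C = 0.88 * 0.5674 = 0.4993%

0.4993


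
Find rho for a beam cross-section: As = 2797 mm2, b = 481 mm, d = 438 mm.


rho = As / (b * d)
= 2797 / (481 * 438)
= 0.0133

0.0133


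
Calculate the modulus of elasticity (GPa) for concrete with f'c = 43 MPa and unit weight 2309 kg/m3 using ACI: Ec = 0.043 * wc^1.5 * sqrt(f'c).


Ec = 0.043 * 2309^1.5 * sqrt(43) / 1000
= 31.29 GPa

31.29


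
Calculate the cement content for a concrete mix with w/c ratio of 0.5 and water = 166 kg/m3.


Cement = water / (w/c)
= 166 / 0.5
= 332.0 kg/m3

332.0


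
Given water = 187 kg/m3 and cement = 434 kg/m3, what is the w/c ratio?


w/c = water / cement
w/c = 187 / 434 = 0.431

0.431


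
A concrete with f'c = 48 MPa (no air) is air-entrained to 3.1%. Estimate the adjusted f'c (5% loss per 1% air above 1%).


Strength loss = (3.1 - 1) * 5 = 10.5%
f'c = 48 * (1 - 10.5/100)
= 42.96 MPa

42.96


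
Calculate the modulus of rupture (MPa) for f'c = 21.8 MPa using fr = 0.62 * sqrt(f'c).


fr = 0.62 * sqrt(21.8)
= 2.895 MPa

2.895


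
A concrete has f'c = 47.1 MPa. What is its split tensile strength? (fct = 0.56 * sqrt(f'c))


fct = 0.56 * sqrt(47.1)
= 0.56 * 6.863
= 3.843 MPa

3.843


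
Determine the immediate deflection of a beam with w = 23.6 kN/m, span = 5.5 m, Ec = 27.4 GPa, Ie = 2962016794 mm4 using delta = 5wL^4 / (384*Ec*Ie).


Convert: L = 5.5 m = 5500 mm, Ec = 27.4 GPa = 27400 MPa
delta = 5 * 23.6 * 5500^4 / (384 * 27400 * 2962016794)
= 3.46 mm

3.46


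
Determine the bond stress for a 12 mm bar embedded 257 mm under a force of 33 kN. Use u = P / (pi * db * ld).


u = P / (pi * db * ld)
= 33 * 1000 / (pi * 12 * 257)
= 3.406 MPa

3.406


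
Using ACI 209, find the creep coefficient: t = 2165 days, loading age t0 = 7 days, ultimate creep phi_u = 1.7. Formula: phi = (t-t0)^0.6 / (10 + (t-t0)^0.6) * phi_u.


dt = 2165 - 7 = 2158
phi = 2158^0.6 / (10 + 2158^0.6) * 1.7
= 1.546

1.546


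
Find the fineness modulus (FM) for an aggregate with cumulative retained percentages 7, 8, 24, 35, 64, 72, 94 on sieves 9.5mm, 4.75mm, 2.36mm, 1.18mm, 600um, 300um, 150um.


FM = sum(cumulative % retained) / 100
= 304 / 100
= 3.04

3.04


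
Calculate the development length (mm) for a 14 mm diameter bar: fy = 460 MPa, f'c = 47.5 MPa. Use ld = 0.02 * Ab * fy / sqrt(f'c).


Ab = pi * 14^2 / 4 = 153.938 mm2
ld = 0.02 * 153.938 * 460 / sqrt(47.5)
= 205.5 mm

205.5
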